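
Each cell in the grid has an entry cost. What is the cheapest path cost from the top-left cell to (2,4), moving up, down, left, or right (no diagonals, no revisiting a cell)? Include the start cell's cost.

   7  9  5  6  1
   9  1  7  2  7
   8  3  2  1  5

28

Best path: r0c0 r0c1 r1c1 r2c1 r2c2 r2c3 r2c4
Cost: 7 + 9 + 1 + 3 + 2 + 1 + 5 = 28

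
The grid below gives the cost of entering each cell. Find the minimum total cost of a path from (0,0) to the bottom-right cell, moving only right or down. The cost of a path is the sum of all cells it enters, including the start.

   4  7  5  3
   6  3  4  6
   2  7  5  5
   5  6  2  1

Best path: [0,0] -> [1,0] -> [1,1] -> [1,2] -> [2,2] -> [3,2] -> [3,3]
Cost: 4 + 6 + 3 + 4 + 5 + 2 + 1 = 25
(Top row then right column would cost 31.)

25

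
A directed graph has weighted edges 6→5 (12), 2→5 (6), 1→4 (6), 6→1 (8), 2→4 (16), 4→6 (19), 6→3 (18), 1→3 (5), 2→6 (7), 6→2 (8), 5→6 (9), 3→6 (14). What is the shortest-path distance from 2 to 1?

Routes from 2 to 1:
2 → 6 → 1: 7 + 8 = 15
2 → 5 → 6 → 1: 6 + 9 + 8 = 23
2 → 4 → 6 → 1: 16 + 19 + 8 = 43
The minimum is 15.

15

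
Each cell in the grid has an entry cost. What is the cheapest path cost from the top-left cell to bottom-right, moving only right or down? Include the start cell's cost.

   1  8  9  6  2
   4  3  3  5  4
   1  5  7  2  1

19

Take r0c0→r1c0→r1c1→r1c2→r1c3→r2c3→r2c4 for a total of 1 + 4 + 3 + 3 + 5 + 2 + 1 = 19.
(Top row then right column would cost 31.)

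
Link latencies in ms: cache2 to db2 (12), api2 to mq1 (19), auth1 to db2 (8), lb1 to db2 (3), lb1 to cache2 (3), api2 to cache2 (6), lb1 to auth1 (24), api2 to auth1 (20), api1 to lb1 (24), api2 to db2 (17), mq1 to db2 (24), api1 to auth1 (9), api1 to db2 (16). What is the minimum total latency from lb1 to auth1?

11

Checking several routes:
lb1-auth1: 24
lb1-db2-auth1: 3 + 8 = 11
lb1-cache2-db2-auth1: 3 + 12 + 8 = 23
Best route has total 11 ms.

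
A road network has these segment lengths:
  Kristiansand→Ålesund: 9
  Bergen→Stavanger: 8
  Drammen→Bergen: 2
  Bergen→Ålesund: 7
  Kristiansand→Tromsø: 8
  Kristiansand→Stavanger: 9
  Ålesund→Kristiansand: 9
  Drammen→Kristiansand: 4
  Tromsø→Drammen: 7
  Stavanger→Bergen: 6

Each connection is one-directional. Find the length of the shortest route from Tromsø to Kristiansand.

11

Paths from Tromsø to Kristiansand:
Tromsø -> Drammen -> Kristiansand: 7 + 4 = 11
Tromsø -> Drammen -> Bergen -> Ålesund -> Kristiansand: 7 + 2 + 7 + 9 = 25
Shortest: 11.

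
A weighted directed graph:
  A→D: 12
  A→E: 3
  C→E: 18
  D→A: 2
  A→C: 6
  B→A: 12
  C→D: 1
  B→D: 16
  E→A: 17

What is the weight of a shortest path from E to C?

23

Candidate routes:
E-A-C: 17 + 6 = 23
Best route has total 23.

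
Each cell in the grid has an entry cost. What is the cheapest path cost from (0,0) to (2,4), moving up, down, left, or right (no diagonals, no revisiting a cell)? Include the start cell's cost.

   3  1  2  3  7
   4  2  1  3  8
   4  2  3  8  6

24

Cheapest: (0,0) (0,1) (0,2) (1,2) (1,3) (1,4) (2,4)
  3 + 1 + 2 + 1 + 3 + 8 + 6 = 24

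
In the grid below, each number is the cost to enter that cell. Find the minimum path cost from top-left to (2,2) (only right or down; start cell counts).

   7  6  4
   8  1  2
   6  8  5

21

Take (0,0) (0,1) (1,1) (1,2) (2,2) for a total of 7 + 6 + 1 + 2 + 5 = 21.
For comparison, the top-then-right route costs 24.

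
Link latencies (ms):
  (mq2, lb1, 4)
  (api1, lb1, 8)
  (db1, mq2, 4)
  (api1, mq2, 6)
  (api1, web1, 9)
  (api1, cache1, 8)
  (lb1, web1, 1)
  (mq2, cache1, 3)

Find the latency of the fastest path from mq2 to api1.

6

Routes from mq2 to api1:
mq2 - cache1 - api1: 3 + 8 = 11
mq2 - lb1 - api1: 4 + 8 = 12
mq2 - api1: 6
mq2 - lb1 - web1 - api1: 4 + 1 + 9 = 14
Best route has total 6 ms.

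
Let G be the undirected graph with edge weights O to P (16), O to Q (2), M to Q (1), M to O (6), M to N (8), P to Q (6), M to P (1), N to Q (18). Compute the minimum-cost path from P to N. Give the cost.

9

Comparing a few candidate routes:
P → M → Q → N: 1 + 1 + 18 = 20
P → Q → M → N: 6 + 1 + 8 = 15
P → M → N: 1 + 8 = 9
Shortest: 9.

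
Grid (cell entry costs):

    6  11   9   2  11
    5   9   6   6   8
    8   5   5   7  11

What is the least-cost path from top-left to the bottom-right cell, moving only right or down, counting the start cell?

47

Cheapest: r0c0 r1c0 r2c0 r2c1 r2c2 r2c3 r2c4
  6 + 5 + 8 + 5 + 5 + 7 + 11 = 47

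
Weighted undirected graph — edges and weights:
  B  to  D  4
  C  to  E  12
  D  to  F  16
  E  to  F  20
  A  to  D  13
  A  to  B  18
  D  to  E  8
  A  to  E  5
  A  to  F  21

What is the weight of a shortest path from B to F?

A few of the B→F routes:
B-D-A-F: 4 + 13 + 21 = 38
B-D-E-F: 4 + 8 + 20 = 32
B-A-F: 18 + 21 = 39
B-D-F: 4 + 16 = 20
B-D-E-A-F: 4 + 8 + 5 + 21 = 38
Best route has total 20.

20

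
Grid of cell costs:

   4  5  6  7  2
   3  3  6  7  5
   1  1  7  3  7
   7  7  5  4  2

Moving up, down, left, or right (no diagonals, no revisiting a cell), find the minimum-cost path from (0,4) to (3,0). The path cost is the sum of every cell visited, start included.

One optimal route is (0,4) (0,3) (0,2) (0,1) (1,1) (2,1) (2,0) (3,0).
Its cost is 2 + 7 + 6 + 5 + 3 + 1 + 1 + 7 = 32.

32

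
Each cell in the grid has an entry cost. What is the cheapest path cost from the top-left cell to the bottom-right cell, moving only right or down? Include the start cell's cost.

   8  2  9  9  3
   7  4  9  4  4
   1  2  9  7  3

34

Path r0c0 → r0c1 → r1c1 → r1c2 → r1c3 → r1c4 → r2c4: 8 + 2 + 4 + 9 + 4 + 4 + 3 = 34.
For comparison, the top-then-right route costs 38.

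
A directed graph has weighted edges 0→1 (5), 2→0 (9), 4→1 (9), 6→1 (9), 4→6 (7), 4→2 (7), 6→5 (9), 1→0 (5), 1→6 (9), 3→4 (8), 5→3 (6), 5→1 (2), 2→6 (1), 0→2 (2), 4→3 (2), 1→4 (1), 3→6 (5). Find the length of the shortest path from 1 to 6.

8

Routes from 1 to 6:
1→6: 9
1→0→2→6: 5 + 2 + 1 = 8
1→4→6: 1 + 7 = 8
1→4→2→6: 1 + 7 + 1 = 9
1→4→3→6: 1 + 2 + 5 = 8
Shortest: 8.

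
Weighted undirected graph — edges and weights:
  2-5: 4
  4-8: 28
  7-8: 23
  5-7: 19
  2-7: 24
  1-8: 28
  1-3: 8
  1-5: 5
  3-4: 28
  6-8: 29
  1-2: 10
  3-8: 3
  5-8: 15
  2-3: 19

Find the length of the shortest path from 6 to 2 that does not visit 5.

Some routes from 6 to 2 avoiding 5:
6-8-1-3-2: 29 + 28 + 8 + 19 = 84
6-8-3-1-2: 29 + 3 + 8 + 10 = 50
6-8-1-2: 29 + 28 + 10 = 67
6-8-7-2: 29 + 23 + 24 = 76
6-8-3-2: 29 + 3 + 19 = 51
6-8-4-3-1-2: 29 + 28 + 28 + 8 + 10 = 103
Shortest: 50.

50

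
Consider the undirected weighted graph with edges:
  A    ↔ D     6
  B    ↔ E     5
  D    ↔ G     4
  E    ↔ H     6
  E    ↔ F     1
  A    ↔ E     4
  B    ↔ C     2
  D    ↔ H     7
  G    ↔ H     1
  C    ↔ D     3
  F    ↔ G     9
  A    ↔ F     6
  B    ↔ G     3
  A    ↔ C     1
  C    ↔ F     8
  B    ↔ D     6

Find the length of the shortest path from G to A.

6

A few of the G→A routes:
G -> H -> E -> A: 1 + 6 + 4 = 11
G -> H -> D -> C -> A: 1 + 7 + 3 + 1 = 12
G -> B -> C -> A: 3 + 2 + 1 = 6
G -> D -> A: 4 + 6 = 10
G -> B -> E -> A: 3 + 5 + 4 = 12
G -> D -> C -> A: 4 + 3 + 1 = 8
Shortest: 6.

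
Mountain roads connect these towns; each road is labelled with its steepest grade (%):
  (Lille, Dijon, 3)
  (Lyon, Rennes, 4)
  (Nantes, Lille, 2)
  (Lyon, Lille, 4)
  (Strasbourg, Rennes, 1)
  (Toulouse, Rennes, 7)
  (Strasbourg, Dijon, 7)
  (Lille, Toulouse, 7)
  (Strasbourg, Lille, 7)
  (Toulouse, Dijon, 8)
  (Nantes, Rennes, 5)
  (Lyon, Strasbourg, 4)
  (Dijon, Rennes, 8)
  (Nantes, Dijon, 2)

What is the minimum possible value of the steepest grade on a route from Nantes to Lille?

2

A few of the Nantes→Lille routes:
Nantes → Rennes → Strasbourg → Lyon → Lille: max(5, 1, 4, 4) = 5
Nantes → Lille: max(2) = 2
Nantes → Dijon → Lille: max(2, 3) = 3
The minimum achievable maximum is 2%.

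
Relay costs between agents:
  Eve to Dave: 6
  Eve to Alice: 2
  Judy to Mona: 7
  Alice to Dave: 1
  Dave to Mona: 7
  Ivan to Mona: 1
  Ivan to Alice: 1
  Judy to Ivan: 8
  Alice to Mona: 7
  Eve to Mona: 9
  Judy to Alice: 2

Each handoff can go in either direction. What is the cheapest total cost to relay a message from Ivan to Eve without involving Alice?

10

Candidate routes:
Ivan→Judy→Mona→Dave→Eve: 8 + 7 + 7 + 6 = 28
Ivan→Mona→Eve: 1 + 9 = 10
Ivan→Judy→Mona→Eve: 8 + 7 + 9 = 24
Ivan→Mona→Dave→Eve: 1 + 7 + 6 = 14
Shortest: 10.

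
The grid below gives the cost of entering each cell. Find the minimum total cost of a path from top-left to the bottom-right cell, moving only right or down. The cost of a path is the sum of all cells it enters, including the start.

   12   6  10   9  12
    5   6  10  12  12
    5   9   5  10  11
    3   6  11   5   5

One optimal route is r0c0 → r1c0 → r2c0 → r3c0 → r3c1 → r3c2 → r3c3 → r3c4.
Its cost is 12 + 5 + 5 + 3 + 6 + 11 + 5 + 5 = 52.
(Top row then right column would cost 77.)

52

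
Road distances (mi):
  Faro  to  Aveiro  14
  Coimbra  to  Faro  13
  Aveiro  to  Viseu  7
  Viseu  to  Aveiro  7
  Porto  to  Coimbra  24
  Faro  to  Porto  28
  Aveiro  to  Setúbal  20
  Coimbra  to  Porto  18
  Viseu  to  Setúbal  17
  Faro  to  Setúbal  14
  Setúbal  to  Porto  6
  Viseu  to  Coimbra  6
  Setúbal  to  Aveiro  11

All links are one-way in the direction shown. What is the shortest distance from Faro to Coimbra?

27

A few of the Faro→Coimbra routes:
Faro -> Porto -> Coimbra: 28 + 24 = 52
Faro -> Setúbal -> Porto -> Coimbra: 14 + 6 + 24 = 44
Faro -> Aveiro -> Viseu -> Coimbra: 14 + 7 + 6 = 27
Faro -> Setúbal -> Aveiro -> Viseu -> Coimbra: 14 + 11 + 7 + 6 = 38
The minimum is 27 mi.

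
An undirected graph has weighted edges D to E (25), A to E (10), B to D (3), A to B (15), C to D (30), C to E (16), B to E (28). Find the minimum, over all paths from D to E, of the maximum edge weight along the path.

Routes from D to E:
D → E: max(25) = 25
D → B → E: max(3, 28) = 28
D → C → E: max(30, 16) = 30
D → B → A → E: max(3, 15, 10) = 15
Smallest bottleneck: 15.

15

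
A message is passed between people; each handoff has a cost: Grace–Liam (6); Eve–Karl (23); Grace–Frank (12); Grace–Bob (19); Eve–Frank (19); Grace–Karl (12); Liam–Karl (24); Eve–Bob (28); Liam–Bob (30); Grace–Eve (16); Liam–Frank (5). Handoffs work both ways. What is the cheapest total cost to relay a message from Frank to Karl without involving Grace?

29

Candidate routes:
Frank→Eve→Bob→Liam→Karl: 19 + 28 + 30 + 24 = 101
Frank→Eve→Karl: 19 + 23 = 42
Frank→Liam→Bob→Eve→Karl: 5 + 30 + 28 + 23 = 86
Frank→Liam→Karl: 5 + 24 = 29
Shortest: 29.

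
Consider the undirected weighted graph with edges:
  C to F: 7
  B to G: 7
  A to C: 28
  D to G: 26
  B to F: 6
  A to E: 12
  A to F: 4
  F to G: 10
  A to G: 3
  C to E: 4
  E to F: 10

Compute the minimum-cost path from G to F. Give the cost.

7

A few of the G→F routes:
G - A - E - F: 3 + 12 + 10 = 25
G - B - F: 7 + 6 = 13
G - A - E - C - F: 3 + 12 + 4 + 7 = 26
G - F: 10
G - A - F: 3 + 4 = 7
Best route has total 7.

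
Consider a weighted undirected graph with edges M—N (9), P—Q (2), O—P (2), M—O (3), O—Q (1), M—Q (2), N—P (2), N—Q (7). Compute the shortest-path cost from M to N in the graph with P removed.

Routes from M to N avoiding P:
M→O→Q→N: 3 + 1 + 7 = 11
M→N: 9
M→Q→N: 2 + 7 = 9
The minimum is 9.

9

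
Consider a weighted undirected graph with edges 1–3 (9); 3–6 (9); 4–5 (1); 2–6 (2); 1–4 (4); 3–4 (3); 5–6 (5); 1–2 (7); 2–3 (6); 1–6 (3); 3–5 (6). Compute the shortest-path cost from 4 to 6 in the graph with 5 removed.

7

A few of the 4→6 routes:
4 → 3 → 2 → 6: 3 + 6 + 2 = 11
4 → 3 → 6: 3 + 9 = 12
4 → 1 → 6: 4 + 3 = 7
Best route has total 7.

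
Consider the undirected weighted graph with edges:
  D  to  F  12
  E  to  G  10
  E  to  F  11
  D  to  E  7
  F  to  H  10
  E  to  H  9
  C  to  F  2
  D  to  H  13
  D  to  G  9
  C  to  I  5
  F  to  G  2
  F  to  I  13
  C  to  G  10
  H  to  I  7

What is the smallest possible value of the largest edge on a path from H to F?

7

Checking several routes:
H→E→D→G→F: max(9, 7, 9, 2) = 9
H→I→C→F: max(7, 5, 2) = 7
H→E→G→C→F: max(9, 10, 10, 2) = 10
H→E→G→F: max(9, 10, 2) = 10
Best route has worst link 7.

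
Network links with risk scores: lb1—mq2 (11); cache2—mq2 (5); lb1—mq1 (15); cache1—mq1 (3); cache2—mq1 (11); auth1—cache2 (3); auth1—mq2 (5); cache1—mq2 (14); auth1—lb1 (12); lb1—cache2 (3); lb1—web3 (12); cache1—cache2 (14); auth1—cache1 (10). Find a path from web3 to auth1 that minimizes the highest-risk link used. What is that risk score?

Checking several routes:
web3 -> lb1 -> mq2 -> cache2 -> mq1 -> cache1 -> auth1: max(12, 11, 5, 11, 3, 10) = 12
web3 -> lb1 -> mq2 -> cache2 -> auth1: max(12, 11, 5, 3) = 12
web3 -> lb1 -> cache2 -> auth1: max(12, 3, 3) = 12
web3 -> lb1 -> auth1: max(12, 12) = 12
web3 -> lb1 -> mq2 -> auth1: max(12, 11, 5) = 12
web3 -> lb1 -> cache2 -> mq2 -> auth1: max(12, 3, 5, 5) = 12
Best route has worst link 12.

12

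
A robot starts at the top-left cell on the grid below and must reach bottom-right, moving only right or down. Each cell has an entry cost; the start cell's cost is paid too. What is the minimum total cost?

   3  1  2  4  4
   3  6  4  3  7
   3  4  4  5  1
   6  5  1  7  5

24

Best path: (0,0) -> (0,1) -> (0,2) -> (0,3) -> (1,3) -> (2,3) -> (2,4) -> (3,4)
Cost: 3 + 1 + 2 + 4 + 3 + 5 + 1 + 5 = 24
For comparison, the top-then-right route costs 27.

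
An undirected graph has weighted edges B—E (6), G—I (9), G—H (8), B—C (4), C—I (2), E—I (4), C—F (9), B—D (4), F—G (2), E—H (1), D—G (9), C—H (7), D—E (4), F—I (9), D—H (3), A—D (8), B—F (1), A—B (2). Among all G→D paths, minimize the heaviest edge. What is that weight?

4

Checking several routes:
G-F-B-D: max(2, 1, 4) = 4
G-F-B-C-I-E-H-D: max(2, 1, 4, 2, 4, 1, 3) = 4
G-F-B-C-I-E-D: max(2, 1, 4, 2, 4, 4) = 4
Smallest bottleneck: 4.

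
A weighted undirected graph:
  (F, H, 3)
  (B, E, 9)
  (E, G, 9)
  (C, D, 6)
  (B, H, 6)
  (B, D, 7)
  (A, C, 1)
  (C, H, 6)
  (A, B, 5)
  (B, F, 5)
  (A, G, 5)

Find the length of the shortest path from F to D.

Some routes from F to D:
F-H-B-D: 3 + 6 + 7 = 16
F-B-D: 5 + 7 = 12
F-H-C-D: 3 + 6 + 6 = 15
Best route has total 12.

12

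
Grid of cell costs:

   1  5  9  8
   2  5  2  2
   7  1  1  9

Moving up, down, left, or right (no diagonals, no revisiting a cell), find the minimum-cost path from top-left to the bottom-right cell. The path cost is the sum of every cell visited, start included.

19

Take r0c0 r1c0 r1c1 r2c1 r2c2 r2c3 for a total of 1 + 2 + 5 + 1 + 1 + 9 = 19.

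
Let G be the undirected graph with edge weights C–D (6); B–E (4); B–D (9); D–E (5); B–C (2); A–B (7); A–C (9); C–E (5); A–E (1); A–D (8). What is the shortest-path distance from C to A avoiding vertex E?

Candidate routes:
C -> B -> A: 2 + 7 = 9
C -> B -> D -> A: 2 + 9 + 8 = 19
C -> D -> A: 6 + 8 = 14
C -> D -> B -> A: 6 + 9 + 7 = 22
C -> A: 9
Shortest: 9.

9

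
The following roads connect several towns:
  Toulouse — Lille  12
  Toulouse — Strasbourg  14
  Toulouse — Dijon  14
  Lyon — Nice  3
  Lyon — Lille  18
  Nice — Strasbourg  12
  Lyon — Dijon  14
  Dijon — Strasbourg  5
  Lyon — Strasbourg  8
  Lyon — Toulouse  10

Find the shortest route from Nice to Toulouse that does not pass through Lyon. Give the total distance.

Paths from Nice to Toulouse avoiding Lyon:
Nice-Strasbourg-Toulouse: 12 + 14 = 26
Nice-Strasbourg-Dijon-Toulouse: 12 + 5 + 14 = 31
The minimum is 26.

26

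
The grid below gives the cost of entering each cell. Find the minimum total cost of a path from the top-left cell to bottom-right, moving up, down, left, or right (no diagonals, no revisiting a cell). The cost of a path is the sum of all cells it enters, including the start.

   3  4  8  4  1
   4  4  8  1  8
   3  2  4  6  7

Path [0,0] [1,0] [2,0] [2,1] [2,2] [2,3] [2,4]: 3 + 4 + 3 + 2 + 4 + 6 + 7 = 29.

29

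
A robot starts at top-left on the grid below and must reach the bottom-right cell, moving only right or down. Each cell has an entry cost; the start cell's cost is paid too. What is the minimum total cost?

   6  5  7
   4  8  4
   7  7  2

One optimal route is (0,0) (0,1) (0,2) (1,2) (2,2).
Its cost is 6 + 5 + 7 + 4 + 2 = 24.

24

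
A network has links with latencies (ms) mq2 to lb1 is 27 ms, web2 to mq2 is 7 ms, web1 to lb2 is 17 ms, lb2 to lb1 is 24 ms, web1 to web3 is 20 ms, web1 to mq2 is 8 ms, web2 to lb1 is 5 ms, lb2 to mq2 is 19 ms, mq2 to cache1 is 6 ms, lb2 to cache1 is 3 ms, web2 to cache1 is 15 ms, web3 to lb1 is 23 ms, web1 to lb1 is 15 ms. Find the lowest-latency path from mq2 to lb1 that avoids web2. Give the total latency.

A few of the mq2→lb1 routes:
mq2 → cache1 → lb2 → web1 → lb1: 6 + 3 + 17 + 15 = 41
mq2 → cache1 → lb2 → lb1: 6 + 3 + 24 = 33
mq2 → lb2 → lb1: 19 + 24 = 43
mq2 → web1 → lb1: 8 + 15 = 23
mq2 → lb1: 27
Best route has total 23 ms.

23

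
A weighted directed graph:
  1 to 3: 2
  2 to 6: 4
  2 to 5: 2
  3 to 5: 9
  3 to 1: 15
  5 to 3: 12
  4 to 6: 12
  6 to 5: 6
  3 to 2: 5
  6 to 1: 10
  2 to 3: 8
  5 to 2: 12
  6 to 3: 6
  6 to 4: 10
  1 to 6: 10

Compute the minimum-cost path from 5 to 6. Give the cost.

16

Candidate routes:
5-2-3-1-6: 12 + 8 + 15 + 10 = 45
5-3-1-6: 12 + 15 + 10 = 37
5-2-6: 12 + 4 = 16
5-3-2-6: 12 + 5 + 4 = 21
Best route has total 16.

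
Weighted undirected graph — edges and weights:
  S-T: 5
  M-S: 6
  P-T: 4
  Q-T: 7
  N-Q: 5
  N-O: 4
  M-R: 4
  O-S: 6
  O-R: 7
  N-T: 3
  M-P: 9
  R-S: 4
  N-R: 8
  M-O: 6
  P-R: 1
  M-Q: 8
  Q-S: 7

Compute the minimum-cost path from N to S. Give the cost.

8

A few of the N→S routes:
N-R-S: 8 + 4 = 12
N-O-S: 4 + 6 = 10
N-T-S: 3 + 5 = 8
The minimum is 8.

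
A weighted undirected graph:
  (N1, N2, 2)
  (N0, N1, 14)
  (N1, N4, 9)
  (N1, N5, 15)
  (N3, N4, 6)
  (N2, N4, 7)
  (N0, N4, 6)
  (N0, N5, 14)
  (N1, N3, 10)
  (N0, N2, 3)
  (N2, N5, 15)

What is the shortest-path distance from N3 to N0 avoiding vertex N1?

Paths from N3 to N0 avoiding N1:
N3→N4→N2→N5→N0: 6 + 7 + 15 + 14 = 42
N3→N4→N2→N0: 6 + 7 + 3 = 16
N3→N4→N0: 6 + 6 = 12
Best route has total 12.

12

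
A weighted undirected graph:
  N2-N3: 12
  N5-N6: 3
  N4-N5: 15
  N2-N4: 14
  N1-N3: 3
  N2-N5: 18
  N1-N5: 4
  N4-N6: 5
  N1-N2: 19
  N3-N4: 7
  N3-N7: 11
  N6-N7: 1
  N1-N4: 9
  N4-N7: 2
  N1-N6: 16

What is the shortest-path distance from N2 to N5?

18

Checking several routes:
N2 -> N4 -> N7 -> N6 -> N5: 14 + 2 + 1 + 3 = 20
N2 -> N4 -> N6 -> N5: 14 + 5 + 3 = 22
N2 -> N5: 18
N2 -> N3 -> N1 -> N5: 12 + 3 + 4 = 19
Best route has total 18.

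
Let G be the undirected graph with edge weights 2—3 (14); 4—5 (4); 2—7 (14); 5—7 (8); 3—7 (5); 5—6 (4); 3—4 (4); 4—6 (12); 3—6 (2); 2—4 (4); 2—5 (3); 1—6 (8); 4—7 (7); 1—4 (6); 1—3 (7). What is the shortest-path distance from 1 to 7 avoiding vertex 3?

13

Checking several routes:
1 - 4 - 5 - 7: 6 + 4 + 8 = 18
1 - 6 - 5 - 7: 8 + 4 + 8 = 20
1 - 6 - 5 - 4 - 7: 8 + 4 + 4 + 7 = 23
1 - 4 - 2 - 5 - 7: 6 + 4 + 3 + 8 = 21
1 - 4 - 2 - 7: 6 + 4 + 14 = 24
1 - 4 - 7: 6 + 7 = 13
Shortest: 13.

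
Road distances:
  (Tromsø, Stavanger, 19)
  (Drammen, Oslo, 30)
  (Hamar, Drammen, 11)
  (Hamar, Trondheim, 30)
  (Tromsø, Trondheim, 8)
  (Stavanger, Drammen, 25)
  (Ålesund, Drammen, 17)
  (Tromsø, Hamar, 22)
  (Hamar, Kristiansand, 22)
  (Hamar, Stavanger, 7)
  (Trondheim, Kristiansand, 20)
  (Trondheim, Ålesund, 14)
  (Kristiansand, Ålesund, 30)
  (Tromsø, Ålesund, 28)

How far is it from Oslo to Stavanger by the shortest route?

48

Some routes from Oslo to Stavanger:
Oslo → Drammen → Ålesund → Tromsø → Stavanger: 30 + 17 + 28 + 19 = 94
Oslo → Drammen → Ålesund → Trondheim → Tromsø → Stavanger: 30 + 17 + 14 + 8 + 19 = 88
Oslo → Drammen → Hamar → Stavanger: 30 + 11 + 7 = 48
Oslo → Drammen → Hamar → Tromsø → Stavanger: 30 + 11 + 22 + 19 = 82
Oslo → Drammen → Stavanger: 30 + 25 = 55
Oslo → Drammen → Hamar → Trondheim → Tromsø → Stavanger: 30 + 11 + 30 + 8 + 19 = 98
Best route has total 48.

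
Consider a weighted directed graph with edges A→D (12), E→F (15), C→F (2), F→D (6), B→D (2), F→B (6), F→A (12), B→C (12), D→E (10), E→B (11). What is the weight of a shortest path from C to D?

8

Candidate routes:
C-F-B-D: 2 + 6 + 2 = 10
C-F-D: 2 + 6 = 8
C-F-A-D: 2 + 12 + 12 = 26
Best route has total 8.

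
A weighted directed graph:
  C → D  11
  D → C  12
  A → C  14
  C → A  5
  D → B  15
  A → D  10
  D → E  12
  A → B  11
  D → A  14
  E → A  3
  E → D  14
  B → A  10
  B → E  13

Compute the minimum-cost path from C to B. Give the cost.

Candidate routes:
C-A-B: 5 + 11 = 16
C-D-B: 11 + 15 = 26
C-D-A-B: 11 + 14 + 11 = 36
C-D-E-A-B: 11 + 12 + 3 + 11 = 37
C-A-D-B: 5 + 10 + 15 = 30
Best route has total 16.

16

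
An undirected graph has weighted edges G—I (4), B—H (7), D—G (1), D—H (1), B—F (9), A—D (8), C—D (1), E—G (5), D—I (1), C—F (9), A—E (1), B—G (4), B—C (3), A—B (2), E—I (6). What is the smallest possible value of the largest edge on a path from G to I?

1

Comparing a few candidate routes:
G-E-A-B-C-D-I: max(5, 1, 2, 3, 1, 1) = 5
G-D-I: max(1, 1) = 1
G-E-I: max(5, 6) = 6
G-I: max(4) = 4
G-B-C-D-I: max(4, 3, 1, 1) = 4
Best route has worst link 1.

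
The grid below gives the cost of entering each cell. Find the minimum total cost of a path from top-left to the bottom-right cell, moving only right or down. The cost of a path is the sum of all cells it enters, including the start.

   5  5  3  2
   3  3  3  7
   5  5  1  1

16

Best path: r0c0 r1c0 r1c1 r1c2 r2c2 r2c3
Cost: 5 + 3 + 3 + 3 + 1 + 1 = 16
(Top row then right column would cost 23.)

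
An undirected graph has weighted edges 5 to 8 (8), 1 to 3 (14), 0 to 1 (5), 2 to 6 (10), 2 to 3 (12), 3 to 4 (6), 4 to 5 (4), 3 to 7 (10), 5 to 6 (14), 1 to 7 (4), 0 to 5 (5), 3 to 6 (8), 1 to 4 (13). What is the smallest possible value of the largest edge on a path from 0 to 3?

6

Comparing a few candidate routes:
0 → 1 → 4 → 5 → 6 → 3: max(5, 13, 4, 14, 8) = 14
0 → 1 → 4 → 3: max(5, 13, 6) = 13
0 → 5 → 4 → 3: max(5, 4, 6) = 6
0 → 5 → 4 → 1 → 7 → 3: max(5, 4, 13, 4, 10) = 13
0 → 1 → 4 → 5 → 6 → 2 → 3: max(5, 13, 4, 14, 10, 12) = 14
0 → 1 → 7 → 3: max(5, 4, 10) = 10
Smallest bottleneck: 6.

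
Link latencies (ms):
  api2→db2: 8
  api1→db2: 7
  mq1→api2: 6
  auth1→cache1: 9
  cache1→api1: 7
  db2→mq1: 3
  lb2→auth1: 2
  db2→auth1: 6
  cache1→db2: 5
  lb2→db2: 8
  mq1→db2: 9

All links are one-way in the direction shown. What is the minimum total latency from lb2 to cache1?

Paths from lb2 to cache1:
lb2 -> auth1 -> cache1: 2 + 9 = 11
lb2 -> db2 -> auth1 -> cache1: 8 + 6 + 9 = 23
Best route has total 11 ms.

11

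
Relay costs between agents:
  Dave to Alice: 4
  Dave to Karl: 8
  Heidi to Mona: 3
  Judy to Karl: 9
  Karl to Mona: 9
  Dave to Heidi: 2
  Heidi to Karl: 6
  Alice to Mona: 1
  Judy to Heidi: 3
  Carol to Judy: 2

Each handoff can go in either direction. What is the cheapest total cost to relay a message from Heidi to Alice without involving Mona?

6

Paths from Heidi to Alice avoiding Mona:
Heidi -> Judy -> Karl -> Dave -> Alice: 3 + 9 + 8 + 4 = 24
Heidi -> Karl -> Dave -> Alice: 6 + 8 + 4 = 18
Heidi -> Dave -> Alice: 2 + 4 = 6
Best route has total 6.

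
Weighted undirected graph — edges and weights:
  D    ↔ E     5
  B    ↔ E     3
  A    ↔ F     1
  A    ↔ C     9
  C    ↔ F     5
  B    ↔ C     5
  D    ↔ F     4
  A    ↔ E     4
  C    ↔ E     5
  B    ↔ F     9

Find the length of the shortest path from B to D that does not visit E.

13

Routes from B to D avoiding E:
B-C-A-F-D: 5 + 9 + 1 + 4 = 19
B-C-F-D: 5 + 5 + 4 = 14
B-F-D: 9 + 4 = 13
Shortest: 13.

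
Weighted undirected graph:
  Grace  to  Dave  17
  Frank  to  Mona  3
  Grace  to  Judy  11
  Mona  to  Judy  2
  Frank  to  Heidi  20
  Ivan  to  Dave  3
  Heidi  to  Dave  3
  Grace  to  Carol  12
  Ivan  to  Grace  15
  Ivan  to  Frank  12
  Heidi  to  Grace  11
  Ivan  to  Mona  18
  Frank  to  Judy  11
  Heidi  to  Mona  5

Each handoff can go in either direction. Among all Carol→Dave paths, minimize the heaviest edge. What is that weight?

12

Some routes from Carol to Dave:
Carol → Grace → Judy → Mona → Heidi → Dave: max(12, 11, 2, 5, 3) = 12
Carol → Grace → Judy → Frank → Ivan → Dave: max(12, 11, 11, 12, 3) = 12
Carol → Grace → Judy → Mona → Frank → Ivan → Dave: max(12, 11, 2, 3, 12, 3) = 12
Carol → Grace → Judy → Frank → Mona → Heidi → Dave: max(12, 11, 11, 3, 5, 3) = 12
The minimum achievable maximum is 12.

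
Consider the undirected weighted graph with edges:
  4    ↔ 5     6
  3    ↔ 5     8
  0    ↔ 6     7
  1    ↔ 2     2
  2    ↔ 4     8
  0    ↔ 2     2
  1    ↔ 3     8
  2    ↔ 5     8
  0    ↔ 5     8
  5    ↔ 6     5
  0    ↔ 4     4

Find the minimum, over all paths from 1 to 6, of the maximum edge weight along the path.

6

Some routes from 1 to 6:
1 - 2 - 0 - 5 - 6: max(2, 2, 8, 5) = 8
1 - 2 - 0 - 4 - 5 - 6: max(2, 2, 4, 6, 5) = 6
1 - 2 - 0 - 6: max(2, 2, 7) = 7
The minimum achievable maximum is 6.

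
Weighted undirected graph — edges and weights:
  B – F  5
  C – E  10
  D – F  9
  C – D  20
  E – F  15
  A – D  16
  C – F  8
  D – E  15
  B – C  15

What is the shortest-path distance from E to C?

Some routes from E to C:
E-D-C: 15 + 20 = 35
E-F-C: 15 + 8 = 23
E-D-F-C: 15 + 9 + 8 = 32
E-F-B-C: 15 + 5 + 15 = 35
E-C: 10
Shortest: 10.

10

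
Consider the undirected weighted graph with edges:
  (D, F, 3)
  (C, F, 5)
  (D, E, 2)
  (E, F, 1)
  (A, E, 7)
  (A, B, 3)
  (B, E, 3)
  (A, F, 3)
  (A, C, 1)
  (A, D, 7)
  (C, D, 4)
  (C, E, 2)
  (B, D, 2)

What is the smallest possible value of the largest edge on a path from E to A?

2

Checking several routes:
E-B-A: max(3, 3) = 3
E-D-B-A: max(2, 2, 3) = 3
E-C-A: max(2, 1) = 2
E-B-D-F-A: max(3, 2, 3, 3) = 3
E-D-F-A: max(2, 3, 3) = 3
The minimum achievable maximum is 2.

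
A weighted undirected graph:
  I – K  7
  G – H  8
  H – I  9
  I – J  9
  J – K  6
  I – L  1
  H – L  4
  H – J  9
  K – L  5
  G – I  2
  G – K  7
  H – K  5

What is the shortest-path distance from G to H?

7

Some routes from G to H:
G -> I -> L -> H: 2 + 1 + 4 = 7
G -> H: 8
G -> I -> H: 2 + 9 = 11
G -> K -> H: 7 + 5 = 12
G -> I -> L -> K -> H: 2 + 1 + 5 + 5 = 13
The minimum is 7.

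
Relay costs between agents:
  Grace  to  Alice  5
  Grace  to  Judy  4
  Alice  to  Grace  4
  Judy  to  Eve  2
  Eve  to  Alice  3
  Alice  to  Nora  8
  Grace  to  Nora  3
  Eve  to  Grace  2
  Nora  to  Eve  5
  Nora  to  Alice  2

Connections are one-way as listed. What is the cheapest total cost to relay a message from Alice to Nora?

Candidate routes:
Alice -> Nora: 8
Alice -> Grace -> Nora: 4 + 3 = 7
Shortest: 7.

7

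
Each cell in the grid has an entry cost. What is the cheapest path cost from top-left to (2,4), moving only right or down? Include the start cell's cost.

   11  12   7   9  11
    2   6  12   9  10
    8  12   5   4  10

One optimal route is [0,0]→[1,0]→[1,1]→[1,2]→[2,2]→[2,3]→[2,4].
Its cost is 11 + 2 + 6 + 12 + 5 + 4 + 10 = 50.

50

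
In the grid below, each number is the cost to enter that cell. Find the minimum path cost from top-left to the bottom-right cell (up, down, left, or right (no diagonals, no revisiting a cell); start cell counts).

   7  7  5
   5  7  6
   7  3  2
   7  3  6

Path (0,0) (1,0) (1,1) (2,1) (2,2) (3,2): 7 + 5 + 7 + 3 + 2 + 6 = 30.

30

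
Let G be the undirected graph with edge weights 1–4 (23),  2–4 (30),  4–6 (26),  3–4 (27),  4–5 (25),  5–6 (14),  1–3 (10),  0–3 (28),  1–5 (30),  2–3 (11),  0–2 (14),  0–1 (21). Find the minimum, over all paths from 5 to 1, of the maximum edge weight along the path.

Checking several routes:
5-4-1: max(25, 23) = 25
5-6-4-3-2-0-1: max(14, 26, 27, 11, 14, 21) = 27
5-6-4-1: max(14, 26, 23) = 26
5-6-4-3-1: max(14, 26, 27, 10) = 27
Smallest bottleneck: 25.

25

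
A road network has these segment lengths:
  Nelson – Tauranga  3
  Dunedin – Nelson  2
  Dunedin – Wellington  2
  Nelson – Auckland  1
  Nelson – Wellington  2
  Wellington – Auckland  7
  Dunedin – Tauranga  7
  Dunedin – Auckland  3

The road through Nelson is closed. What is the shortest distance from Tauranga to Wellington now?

Routes from Tauranga to Wellington avoiding Nelson:
Tauranga → Dunedin → Auckland → Wellington: 7 + 3 + 7 = 17
Tauranga → Dunedin → Wellington: 7 + 2 = 9
Best route has total 9.

9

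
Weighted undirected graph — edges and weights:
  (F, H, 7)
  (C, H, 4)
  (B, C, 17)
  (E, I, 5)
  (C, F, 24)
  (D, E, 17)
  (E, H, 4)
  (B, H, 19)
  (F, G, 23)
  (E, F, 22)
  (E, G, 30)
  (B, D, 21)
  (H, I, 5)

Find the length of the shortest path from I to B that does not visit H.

Candidate routes:
I → E → G → F → C → B: 5 + 30 + 23 + 24 + 17 = 99
I → E → D → B: 5 + 17 + 21 = 43
I → E → F → C → B: 5 + 22 + 24 + 17 = 68
The minimum is 43.

43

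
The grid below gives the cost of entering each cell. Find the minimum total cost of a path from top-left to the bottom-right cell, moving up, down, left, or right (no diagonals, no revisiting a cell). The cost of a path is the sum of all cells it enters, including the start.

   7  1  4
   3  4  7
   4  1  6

Take [0,0]→[0,1]→[1,1]→[2,1]→[2,2] for a total of 7 + 1 + 4 + 1 + 6 = 19.

19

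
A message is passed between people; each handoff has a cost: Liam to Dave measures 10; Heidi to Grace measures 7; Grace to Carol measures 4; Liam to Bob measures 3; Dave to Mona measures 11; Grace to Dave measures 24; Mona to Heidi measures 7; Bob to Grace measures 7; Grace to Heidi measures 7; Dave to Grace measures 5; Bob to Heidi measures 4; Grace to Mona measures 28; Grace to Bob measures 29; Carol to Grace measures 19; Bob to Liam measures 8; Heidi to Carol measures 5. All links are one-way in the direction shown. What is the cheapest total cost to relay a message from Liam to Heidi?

7

Some routes from Liam to Heidi:
Liam-Dave-Grace-Heidi: 10 + 5 + 7 = 22
Liam-Bob-Grace-Heidi: 3 + 7 + 7 = 17
Liam-Bob-Heidi: 3 + 4 = 7
The minimum is 7.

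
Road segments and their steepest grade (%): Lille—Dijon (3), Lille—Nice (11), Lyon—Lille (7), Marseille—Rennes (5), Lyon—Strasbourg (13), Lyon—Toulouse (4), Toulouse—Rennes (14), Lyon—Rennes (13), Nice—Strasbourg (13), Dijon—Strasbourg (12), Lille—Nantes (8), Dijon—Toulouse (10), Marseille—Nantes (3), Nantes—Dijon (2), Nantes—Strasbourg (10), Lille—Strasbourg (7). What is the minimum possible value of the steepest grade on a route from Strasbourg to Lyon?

Some routes from Strasbourg to Lyon:
Strasbourg - Nantes - Dijon - Toulouse - Lyon: max(10, 2, 10, 4) = 10
Strasbourg - Lille - Lyon: max(7, 7) = 7
Strasbourg - Nantes - Dijon - Lille - Lyon: max(10, 2, 3, 7) = 10
The minimum achievable maximum is 7%.

7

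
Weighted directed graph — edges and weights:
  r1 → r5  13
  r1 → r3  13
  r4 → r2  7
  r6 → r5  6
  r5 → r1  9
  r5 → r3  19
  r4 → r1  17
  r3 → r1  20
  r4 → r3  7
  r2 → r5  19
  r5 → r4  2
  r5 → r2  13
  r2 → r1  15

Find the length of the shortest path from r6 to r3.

15

Routes from r6 to r3:
r6-r5-r4-r1-r3: 6 + 2 + 17 + 13 = 38
r6-r5-r1-r3: 6 + 9 + 13 = 28
r6-r5-r3: 6 + 19 = 25
r6-r5-r2-r1-r3: 6 + 13 + 15 + 13 = 47
r6-r5-r4-r3: 6 + 2 + 7 = 15
r6-r5-r4-r2-r1-r3: 6 + 2 + 7 + 15 + 13 = 43
Best route has total 15.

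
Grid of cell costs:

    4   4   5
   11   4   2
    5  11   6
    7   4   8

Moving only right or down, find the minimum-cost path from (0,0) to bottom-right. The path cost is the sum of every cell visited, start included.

28

Path (0,0) → (0,1) → (1,1) → (1,2) → (2,2) → (3,2): 4 + 4 + 4 + 2 + 6 + 8 = 28.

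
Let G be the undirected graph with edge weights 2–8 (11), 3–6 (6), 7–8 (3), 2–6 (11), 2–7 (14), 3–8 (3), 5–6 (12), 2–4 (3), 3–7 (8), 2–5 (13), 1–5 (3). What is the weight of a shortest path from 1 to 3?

Comparing a few candidate routes:
1→5→6→3: 3 + 12 + 6 = 21
1→5→2→7→3: 3 + 13 + 14 + 8 = 38
1→5→2→8→7→3: 3 + 13 + 11 + 3 + 8 = 38
1→5→2→7→8→3: 3 + 13 + 14 + 3 + 3 = 36
1→5→2→8→3: 3 + 13 + 11 + 3 = 30
1→5→2→6→3: 3 + 13 + 11 + 6 = 33
Best route has total 21.

21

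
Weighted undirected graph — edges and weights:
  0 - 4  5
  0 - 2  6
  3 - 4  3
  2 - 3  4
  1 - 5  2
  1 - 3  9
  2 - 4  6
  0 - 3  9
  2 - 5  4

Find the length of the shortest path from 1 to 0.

12

Some routes from 1 to 0:
1 → 3 → 4 → 0: 9 + 3 + 5 = 17
1 → 3 → 2 → 0: 9 + 4 + 6 = 19
1 → 5 → 2 → 3 → 4 → 0: 2 + 4 + 4 + 3 + 5 = 18
1 → 5 → 2 → 0: 2 + 4 + 6 = 12
1 → 3 → 0: 9 + 9 = 18
1 → 5 → 2 → 4 → 0: 2 + 4 + 6 + 5 = 17
Shortest: 12.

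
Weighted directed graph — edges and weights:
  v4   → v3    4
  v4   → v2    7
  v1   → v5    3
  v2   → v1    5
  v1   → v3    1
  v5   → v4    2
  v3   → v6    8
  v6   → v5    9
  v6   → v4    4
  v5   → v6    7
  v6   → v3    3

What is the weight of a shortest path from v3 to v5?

17

Routes from v3 to v5:
v3→v6→v4→v2→v1→v5: 8 + 4 + 7 + 5 + 3 = 27
v3→v6→v5: 8 + 9 = 17
Best route has total 17.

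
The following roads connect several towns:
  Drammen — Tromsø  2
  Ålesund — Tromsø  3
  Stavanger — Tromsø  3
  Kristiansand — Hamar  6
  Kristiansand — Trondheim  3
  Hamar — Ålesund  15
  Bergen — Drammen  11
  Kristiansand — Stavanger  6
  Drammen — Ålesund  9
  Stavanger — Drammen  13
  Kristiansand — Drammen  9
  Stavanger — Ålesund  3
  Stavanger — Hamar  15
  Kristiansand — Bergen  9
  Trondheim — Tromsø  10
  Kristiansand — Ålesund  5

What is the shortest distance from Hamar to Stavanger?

Comparing a few candidate routes:
Hamar - Stavanger: 15
Hamar - Kristiansand - Stavanger: 6 + 6 = 12
Hamar - Kristiansand - Ålesund - Tromsø - Stavanger: 6 + 5 + 3 + 3 = 17
Hamar - Ålesund - Stavanger: 15 + 3 = 18
Hamar - Kristiansand - Drammen - Tromsø - Stavanger: 6 + 9 + 2 + 3 = 20
Hamar - Kristiansand - Ålesund - Stavanger: 6 + 5 + 3 = 14
Best route has total 12.

12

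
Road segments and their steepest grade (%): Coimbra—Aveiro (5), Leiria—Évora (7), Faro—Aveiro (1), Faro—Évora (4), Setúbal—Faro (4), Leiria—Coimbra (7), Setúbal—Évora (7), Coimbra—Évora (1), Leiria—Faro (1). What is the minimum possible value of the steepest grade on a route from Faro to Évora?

Comparing a few candidate routes:
Faro -> Leiria -> Coimbra -> Évora: max(1, 7, 1) = 7
Faro -> Évora: max(4) = 4
Faro -> Aveiro -> Coimbra -> Évora: max(1, 5, 1) = 5
Best route has worst link 4%.

4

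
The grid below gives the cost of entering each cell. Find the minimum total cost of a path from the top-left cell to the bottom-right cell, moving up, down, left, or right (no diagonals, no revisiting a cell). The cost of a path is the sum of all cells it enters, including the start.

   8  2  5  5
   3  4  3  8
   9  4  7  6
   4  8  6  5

35

One optimal route is (0,0) -> (0,1) -> (1,1) -> (1,2) -> (2,2) -> (2,3) -> (3,3).
Its cost is 8 + 2 + 4 + 3 + 7 + 6 + 5 = 35.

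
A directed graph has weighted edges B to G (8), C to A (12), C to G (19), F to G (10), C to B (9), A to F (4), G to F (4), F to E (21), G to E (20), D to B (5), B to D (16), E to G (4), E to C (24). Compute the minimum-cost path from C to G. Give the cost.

Some routes from C to G:
C→A→F→G: 12 + 4 + 10 = 26
C→B→G: 9 + 8 = 17
C→G: 19
Shortest: 17.

17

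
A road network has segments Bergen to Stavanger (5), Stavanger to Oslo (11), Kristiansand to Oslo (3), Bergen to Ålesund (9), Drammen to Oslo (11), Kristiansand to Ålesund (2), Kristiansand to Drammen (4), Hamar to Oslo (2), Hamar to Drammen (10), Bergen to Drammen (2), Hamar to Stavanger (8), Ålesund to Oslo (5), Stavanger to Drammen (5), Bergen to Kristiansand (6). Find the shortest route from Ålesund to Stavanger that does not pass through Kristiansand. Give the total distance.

Checking several routes:
Ålesund → Oslo → Stavanger: 5 + 11 = 16
Ålesund → Bergen → Stavanger: 9 + 5 = 14
Ålesund → Oslo → Hamar → Stavanger: 5 + 2 + 8 = 15
Shortest: 14 km.

14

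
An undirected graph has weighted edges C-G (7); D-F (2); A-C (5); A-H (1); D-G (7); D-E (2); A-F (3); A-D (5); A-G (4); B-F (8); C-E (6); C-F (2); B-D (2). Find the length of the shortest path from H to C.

6

A few of the H→C routes:
H -> A -> G -> C: 1 + 4 + 7 = 12
H -> A -> D -> F -> C: 1 + 5 + 2 + 2 = 10
H -> A -> F -> C: 1 + 3 + 2 = 6
H -> A -> F -> D -> E -> C: 1 + 3 + 2 + 2 + 6 = 14
H -> A -> C: 1 + 5 = 6
Best route has total 6.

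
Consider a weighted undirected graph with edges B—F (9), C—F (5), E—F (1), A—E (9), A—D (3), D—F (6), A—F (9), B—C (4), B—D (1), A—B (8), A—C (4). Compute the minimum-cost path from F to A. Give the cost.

Some routes from F to A:
F -> C -> A: 5 + 4 = 9
F -> A: 9
F -> D -> A: 6 + 3 = 9
The minimum is 9.

9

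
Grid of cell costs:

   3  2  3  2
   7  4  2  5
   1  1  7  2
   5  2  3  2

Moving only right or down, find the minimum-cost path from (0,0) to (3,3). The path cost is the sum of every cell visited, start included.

Take (0,0) -> (0,1) -> (1,1) -> (2,1) -> (3,1) -> (3,2) -> (3,3) for a total of 3 + 2 + 4 + 1 + 2 + 3 + 2 = 17.
(Top row then right column would cost 19.)

17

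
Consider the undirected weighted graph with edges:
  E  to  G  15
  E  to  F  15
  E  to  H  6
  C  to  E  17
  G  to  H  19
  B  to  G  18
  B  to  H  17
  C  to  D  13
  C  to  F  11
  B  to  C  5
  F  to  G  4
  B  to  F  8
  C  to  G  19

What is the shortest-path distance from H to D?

35

A few of the H→D routes:
H -> E -> F -> C -> D: 6 + 15 + 11 + 13 = 45
H -> E -> F -> B -> C -> D: 6 + 15 + 8 + 5 + 13 = 47
H -> E -> C -> D: 6 + 17 + 13 = 36
H -> B -> C -> D: 17 + 5 + 13 = 35
Shortest: 35.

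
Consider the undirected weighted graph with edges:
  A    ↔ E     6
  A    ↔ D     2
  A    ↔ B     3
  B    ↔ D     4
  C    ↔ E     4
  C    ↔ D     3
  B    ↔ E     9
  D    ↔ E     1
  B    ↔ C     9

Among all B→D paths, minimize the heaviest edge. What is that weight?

3

A few of the B→D routes:
B→E→C→D: max(9, 4, 3) = 9
B→A→E→D: max(3, 6, 1) = 6
B→D: max(4) = 4
B→A→E→C→D: max(3, 6, 4, 3) = 6
B→A→D: max(3, 2) = 3
Smallest bottleneck: 3.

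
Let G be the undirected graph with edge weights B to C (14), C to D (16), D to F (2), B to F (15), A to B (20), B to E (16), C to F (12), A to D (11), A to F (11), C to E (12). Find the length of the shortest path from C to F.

12

Checking several routes:
C→D→F: 16 + 2 = 18
C→B→F: 14 + 15 = 29
C→F: 12
C→D→A→F: 16 + 11 + 11 = 38
The minimum is 12.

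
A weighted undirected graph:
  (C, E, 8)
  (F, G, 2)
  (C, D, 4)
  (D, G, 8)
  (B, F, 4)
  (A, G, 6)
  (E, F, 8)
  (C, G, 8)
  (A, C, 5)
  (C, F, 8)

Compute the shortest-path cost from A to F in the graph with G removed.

Candidate routes:
A - C - E - F: 5 + 8 + 8 = 21
A - C - F: 5 + 8 = 13
The minimum is 13.

13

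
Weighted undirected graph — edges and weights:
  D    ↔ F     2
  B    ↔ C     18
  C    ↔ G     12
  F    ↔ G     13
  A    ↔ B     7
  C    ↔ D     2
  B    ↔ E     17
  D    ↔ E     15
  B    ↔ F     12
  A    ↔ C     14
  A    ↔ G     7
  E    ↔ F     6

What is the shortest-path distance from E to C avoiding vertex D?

A few of the E→C routes:
E - F - B - C: 6 + 12 + 18 = 36
E - B - A - C: 17 + 7 + 14 = 38
E - F - G - C: 6 + 13 + 12 = 31
E - F - B - A - C: 6 + 12 + 7 + 14 = 39
E - B - C: 17 + 18 = 35
The minimum is 31.

31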